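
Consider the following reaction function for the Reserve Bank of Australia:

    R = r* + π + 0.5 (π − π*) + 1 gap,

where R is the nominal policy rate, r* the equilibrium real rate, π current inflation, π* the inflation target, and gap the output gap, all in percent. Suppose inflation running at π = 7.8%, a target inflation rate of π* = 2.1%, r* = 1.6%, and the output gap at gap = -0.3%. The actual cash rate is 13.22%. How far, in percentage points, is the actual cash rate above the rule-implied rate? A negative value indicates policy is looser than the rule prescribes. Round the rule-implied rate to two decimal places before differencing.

1.27 pp

R = 1.6 + 7.8 + 0.5 × (7.8 − 2.1) + 1 × (-0.3)
   = 1.6 + 7.8 + 2.85 − 0.3 = 11.95
Deviation = 13.22 − 11.95 = 1.27 pp.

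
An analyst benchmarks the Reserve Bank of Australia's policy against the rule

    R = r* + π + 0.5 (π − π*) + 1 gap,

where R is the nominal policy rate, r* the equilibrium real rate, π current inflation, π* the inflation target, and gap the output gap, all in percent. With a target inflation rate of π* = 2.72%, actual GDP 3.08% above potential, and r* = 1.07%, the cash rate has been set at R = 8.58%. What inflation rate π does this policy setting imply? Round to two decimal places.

3.86%

Output 3.08% above potential → gap = 3.08.
Collecting π: R = r* + (1 + 0.5) π − 0.5 π* + 1 gap
1.5 π = 8.58 − 1.07 + 0.5 × 2.72 − 1 × 3.08 = 5.79
π = 5.79 / 1.5 = 3.86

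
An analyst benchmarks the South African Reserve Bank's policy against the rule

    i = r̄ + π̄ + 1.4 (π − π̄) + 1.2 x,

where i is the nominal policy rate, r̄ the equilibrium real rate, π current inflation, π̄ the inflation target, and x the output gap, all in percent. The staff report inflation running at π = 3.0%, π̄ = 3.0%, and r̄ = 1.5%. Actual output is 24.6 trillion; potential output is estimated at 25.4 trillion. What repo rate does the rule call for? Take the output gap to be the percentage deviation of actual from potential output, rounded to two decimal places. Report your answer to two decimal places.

Output gap = 100 × (24.6 − 25.4) / 25.4 = -3.15%.
i = 1.50 + 3.00 + 1.4 × (3.00 − 3.00) + 1.2 × (-3.15)
   = 1.50 + 3 + 0 − 3.78 = 0.72

0.72%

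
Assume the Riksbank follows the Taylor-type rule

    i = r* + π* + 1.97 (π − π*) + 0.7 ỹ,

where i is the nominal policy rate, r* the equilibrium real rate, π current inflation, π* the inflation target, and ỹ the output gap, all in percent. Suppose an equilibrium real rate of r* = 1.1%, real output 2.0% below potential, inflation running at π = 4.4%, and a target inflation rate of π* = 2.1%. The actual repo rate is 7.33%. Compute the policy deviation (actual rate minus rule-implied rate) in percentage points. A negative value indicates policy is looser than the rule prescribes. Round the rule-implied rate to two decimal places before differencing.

1.00 pp

Output 2.0% below potential → ỹ = -2.0.
i = 1.1 + 2.1 + 1.97 × (4.4 − 2.1) + 0.7 × (-2.0)
   = 1.1 + 2.1 + 4.531 − 1.4 = 6.33
Deviation = 7.33 − 6.33 = 1.00 pp.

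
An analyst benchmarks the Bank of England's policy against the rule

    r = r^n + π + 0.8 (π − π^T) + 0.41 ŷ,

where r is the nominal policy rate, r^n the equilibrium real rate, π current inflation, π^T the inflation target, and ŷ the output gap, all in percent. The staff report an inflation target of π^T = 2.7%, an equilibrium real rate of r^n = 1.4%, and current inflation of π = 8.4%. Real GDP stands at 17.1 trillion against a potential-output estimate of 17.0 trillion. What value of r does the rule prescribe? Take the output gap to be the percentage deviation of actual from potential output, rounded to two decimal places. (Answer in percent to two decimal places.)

14.60%

Output gap = 100 × (17.1 − 17.0) / 17.0 = 0.59%.
r = 1.40 + 8.40 + 0.8 × (8.40 − 2.70) + 0.41 × 0.59
   = 1.40 + 8.4 + 4.56 + 0.2419 = 14.60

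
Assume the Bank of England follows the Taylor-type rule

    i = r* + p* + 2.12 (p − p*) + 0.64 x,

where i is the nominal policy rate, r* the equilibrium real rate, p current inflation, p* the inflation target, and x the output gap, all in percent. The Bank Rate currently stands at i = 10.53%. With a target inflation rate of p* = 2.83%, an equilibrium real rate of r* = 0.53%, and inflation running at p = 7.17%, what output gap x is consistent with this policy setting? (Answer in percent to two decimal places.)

-3.17%

0.64 x = 10.53 − 0.53 − 2.83 − 2.12 × (7.17 − 2.83) = -2.0308
x = -2.0308 / 0.64 = -3.17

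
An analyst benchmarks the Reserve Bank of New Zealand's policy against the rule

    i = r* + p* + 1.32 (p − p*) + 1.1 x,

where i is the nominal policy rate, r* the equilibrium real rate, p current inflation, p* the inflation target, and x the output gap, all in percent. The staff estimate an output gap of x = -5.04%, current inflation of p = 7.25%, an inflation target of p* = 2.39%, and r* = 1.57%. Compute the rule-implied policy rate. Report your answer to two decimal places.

4.83%

i = 1.57 + 2.39 + 1.32 × (7.25 − 2.39) + 1.1 × (-5.04)
   = 1.57 + 2.39 + 6.4152 − 5.544 = 4.83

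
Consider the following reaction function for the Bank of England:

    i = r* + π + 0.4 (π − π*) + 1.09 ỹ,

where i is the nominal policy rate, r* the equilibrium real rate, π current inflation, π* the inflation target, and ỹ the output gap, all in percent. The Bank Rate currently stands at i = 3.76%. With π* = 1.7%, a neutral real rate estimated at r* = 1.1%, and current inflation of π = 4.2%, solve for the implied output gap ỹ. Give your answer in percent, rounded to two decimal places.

-2.33%

1.09 ỹ = 3.76 − 1.1 − 4.2 − 0.4 × (4.2 − 1.7) = -2.54
ỹ = -2.54 / 1.09 = -2.33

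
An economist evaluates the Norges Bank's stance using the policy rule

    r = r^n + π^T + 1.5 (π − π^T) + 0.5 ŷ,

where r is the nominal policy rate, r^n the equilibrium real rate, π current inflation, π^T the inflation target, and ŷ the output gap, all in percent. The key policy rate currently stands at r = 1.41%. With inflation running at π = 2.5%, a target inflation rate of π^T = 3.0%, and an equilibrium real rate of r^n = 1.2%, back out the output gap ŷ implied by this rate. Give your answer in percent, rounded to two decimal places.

0.5 ŷ = 1.41 − 1.2 − 3.0 − 1.5 × (2.5 − 3.0) = -2.04
ŷ = -2.04 / 0.5 = -4.08

-4.08%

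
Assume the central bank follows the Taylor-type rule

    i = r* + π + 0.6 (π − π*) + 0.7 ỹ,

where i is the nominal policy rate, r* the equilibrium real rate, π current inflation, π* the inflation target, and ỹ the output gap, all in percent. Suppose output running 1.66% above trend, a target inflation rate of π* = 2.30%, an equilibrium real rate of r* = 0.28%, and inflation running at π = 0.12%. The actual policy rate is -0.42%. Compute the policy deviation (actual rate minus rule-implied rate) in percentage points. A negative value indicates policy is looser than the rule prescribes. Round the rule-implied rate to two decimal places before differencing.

-0.67 pp

Output 1.66% above potential → ỹ = 1.66.
i = 0.28 + 0.12 + 0.6 × (0.12 − 2.30) + 0.7 × 1.66
   = 0.28 + 0.12 − 1.308 + 1.162 = 0.25
Deviation = -0.42 − 0.25 = -0.67 pp.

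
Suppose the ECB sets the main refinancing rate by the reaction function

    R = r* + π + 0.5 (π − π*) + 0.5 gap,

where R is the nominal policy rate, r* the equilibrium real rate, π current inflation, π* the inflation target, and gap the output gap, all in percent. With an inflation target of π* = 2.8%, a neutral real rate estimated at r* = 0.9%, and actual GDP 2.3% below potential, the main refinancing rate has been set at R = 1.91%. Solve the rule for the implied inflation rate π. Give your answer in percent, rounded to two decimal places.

2.37%

Output 2.3% below potential → gap = -2.3.
Collecting π: R = r* + (1 + 0.5) π − 0.5 π* + 0.5 gap
1.5 π = 1.91 − 0.9 + 0.5 × 2.8 − 0.5 × (-2.3) = 3.56
π = 3.56 / 1.5 = 2.37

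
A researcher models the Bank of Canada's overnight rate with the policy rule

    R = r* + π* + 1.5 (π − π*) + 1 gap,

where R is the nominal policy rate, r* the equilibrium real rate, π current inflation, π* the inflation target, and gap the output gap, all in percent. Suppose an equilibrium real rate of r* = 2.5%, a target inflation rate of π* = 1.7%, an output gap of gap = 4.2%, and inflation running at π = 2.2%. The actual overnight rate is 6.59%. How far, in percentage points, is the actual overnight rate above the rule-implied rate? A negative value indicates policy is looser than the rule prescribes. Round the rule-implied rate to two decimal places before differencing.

R = 2.5 + 1.7 + 1.5 × (2.2 − 1.7) + 1 × 4.2
   = 2.5 + 1.7 + 0.75 + 4.2 = 9.15
Deviation = 6.59 − 9.15 = -2.56 pp.

-2.56 pp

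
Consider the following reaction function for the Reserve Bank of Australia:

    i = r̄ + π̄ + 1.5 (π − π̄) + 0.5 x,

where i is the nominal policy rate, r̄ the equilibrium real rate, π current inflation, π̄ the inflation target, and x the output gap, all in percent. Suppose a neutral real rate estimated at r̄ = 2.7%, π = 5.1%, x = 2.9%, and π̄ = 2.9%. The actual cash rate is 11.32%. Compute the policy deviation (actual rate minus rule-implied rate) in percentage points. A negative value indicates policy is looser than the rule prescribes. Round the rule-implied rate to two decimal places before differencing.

0.97 pp

i = 2.7 + 2.9 + 1.5 × (5.1 − 2.9) + 0.5 × 2.9
   = 2.7 + 2.9 + 3.3 + 1.45 = 10.35
Deviation = 11.32 − 10.35 = 0.97 pp.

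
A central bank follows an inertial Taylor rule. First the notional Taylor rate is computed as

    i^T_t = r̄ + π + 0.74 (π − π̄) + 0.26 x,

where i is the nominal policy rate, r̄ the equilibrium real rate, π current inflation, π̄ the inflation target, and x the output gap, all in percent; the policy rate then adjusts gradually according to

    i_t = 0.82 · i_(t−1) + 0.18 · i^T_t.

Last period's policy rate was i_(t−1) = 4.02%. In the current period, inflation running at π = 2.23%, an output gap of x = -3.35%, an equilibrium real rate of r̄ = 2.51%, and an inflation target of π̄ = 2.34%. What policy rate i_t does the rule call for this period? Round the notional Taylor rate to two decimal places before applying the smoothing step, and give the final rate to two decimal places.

3.98%

i^T_t = 2.51 + 2.23 + 0.74 × (2.23 − 2.34) + 0.26 × (-3.35)
   = 2.51 + 2.23 − 0.0814 − 0.871 = 3.79
i_t = 0.82 × 4.02 + 0.18 × 3.79 = 3.2964 + 0.6822 = 3.98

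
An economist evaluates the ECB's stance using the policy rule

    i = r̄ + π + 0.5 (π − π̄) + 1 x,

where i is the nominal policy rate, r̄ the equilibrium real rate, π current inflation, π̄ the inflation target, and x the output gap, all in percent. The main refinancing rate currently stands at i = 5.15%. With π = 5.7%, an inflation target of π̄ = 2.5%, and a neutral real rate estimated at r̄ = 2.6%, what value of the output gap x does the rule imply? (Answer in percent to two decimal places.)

1 x = 5.15 − 2.6 − 5.7 − 0.5 × (5.7 − 2.5) = -4.75
x = -4.75 / 1 = -4.75

-4.75%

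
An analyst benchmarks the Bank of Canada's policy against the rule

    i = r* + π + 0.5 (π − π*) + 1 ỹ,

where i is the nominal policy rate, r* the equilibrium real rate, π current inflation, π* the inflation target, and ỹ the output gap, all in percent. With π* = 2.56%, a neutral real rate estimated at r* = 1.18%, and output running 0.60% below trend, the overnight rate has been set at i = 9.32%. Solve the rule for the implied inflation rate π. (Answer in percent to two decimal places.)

Output 0.60% below potential → ỹ = -0.60.
Collecting π: i = r* + (1 + 0.5) π − 0.5 π* + 1 ỹ
1.5 π = 9.32 − 1.18 + 0.5 × 2.56 − 1 × (-0.60) = 10.02
π = 10.02 / 1.5 = 6.68

6.68%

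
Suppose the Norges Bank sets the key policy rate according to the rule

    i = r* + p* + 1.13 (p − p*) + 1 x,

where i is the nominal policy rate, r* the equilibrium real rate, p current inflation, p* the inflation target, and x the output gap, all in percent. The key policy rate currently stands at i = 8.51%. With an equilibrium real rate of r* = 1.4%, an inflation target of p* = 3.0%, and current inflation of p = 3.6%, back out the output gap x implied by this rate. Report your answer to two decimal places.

3.43%

1 x = 8.51 − 1.4 − 3.0 − 1.13 × (3.6 − 3.0) = 3.432
x = 3.432 / 1 = 3.43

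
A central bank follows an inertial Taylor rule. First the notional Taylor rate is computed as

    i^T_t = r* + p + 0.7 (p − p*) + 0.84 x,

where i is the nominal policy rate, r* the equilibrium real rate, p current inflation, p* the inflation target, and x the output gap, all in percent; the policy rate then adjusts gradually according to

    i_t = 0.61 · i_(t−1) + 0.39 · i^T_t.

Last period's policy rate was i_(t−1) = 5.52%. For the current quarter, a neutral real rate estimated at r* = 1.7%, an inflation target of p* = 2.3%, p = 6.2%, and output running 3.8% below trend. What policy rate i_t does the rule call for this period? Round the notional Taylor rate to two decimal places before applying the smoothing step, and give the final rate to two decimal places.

6.27%

Output 3.8% below potential → x = -3.8.
i^T_t = 1.7 + 6.2 + 0.7 × (6.2 − 2.3) + 0.84 × (-3.8)
   = 1.7 + 6.2 + 2.73 − 3.192 = 7.44
i_t = 0.61 × 5.52 + 0.39 × 7.44 = 3.3672 + 2.9016 = 6.27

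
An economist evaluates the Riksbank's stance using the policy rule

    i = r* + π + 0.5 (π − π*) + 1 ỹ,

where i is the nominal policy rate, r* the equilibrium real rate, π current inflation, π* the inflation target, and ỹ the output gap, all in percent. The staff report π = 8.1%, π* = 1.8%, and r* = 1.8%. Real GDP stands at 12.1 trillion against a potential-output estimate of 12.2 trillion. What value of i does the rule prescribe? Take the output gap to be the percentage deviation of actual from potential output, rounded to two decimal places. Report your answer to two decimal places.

Output gap = 100 × (12.1 − 12.2) / 12.2 = -0.82%.
i = 1.80 + 8.10 + 0.5 × (8.10 − 1.80) + 1 × (-0.82)
   = 1.80 + 8.1 + 3.15 − 0.82 = 12.23

12.23%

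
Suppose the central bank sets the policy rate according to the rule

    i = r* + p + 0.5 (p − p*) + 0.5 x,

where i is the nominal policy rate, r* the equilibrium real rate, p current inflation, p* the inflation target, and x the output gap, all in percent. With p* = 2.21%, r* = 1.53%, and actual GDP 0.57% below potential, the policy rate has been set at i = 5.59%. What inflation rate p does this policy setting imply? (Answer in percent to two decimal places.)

Output 0.57% below potential → x = -0.57.
Collecting p: i = r* + (1 + 0.5) p − 0.5 p* + 0.5 x
1.5 p = 5.59 − 1.53 + 0.5 × 2.21 − 0.5 × (-0.57) = 5.45
p = 5.45 / 1.5 = 3.63

3.63%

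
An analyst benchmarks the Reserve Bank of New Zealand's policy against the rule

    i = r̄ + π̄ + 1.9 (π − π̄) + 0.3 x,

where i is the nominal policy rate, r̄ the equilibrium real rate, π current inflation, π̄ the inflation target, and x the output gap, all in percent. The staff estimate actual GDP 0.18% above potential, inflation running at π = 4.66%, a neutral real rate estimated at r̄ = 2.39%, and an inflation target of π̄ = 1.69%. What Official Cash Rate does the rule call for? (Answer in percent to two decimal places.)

9.78%

Output 0.18% above potential → x = 0.18.
i = 2.39 + 1.69 + 1.9 × (4.66 − 1.69) + 0.3 × 0.18
   = 2.39 + 1.69 + 5.643 + 0.054 = 9.78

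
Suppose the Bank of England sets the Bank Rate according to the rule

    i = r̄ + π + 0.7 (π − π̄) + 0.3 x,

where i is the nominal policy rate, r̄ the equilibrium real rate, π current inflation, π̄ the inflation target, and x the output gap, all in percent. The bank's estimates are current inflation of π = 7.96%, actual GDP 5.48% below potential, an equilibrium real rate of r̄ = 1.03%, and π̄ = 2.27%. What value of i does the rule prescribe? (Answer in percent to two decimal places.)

11.33%

Output 5.48% below potential → x = -5.48.
i = 1.03 + 7.96 + 0.7 × (7.96 − 2.27) + 0.3 × (-5.48)
   = 1.03 + 7.96 + 3.983 − 1.644 = 11.33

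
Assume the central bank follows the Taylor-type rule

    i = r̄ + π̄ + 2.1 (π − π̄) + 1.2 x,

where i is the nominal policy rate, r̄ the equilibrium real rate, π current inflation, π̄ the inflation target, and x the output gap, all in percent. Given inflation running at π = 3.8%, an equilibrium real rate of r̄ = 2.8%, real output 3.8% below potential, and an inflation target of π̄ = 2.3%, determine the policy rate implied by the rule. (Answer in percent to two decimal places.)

Output 3.8% below potential → x = -3.8.
i = 2.8 + 2.3 + 2.1 × (3.8 − 2.3) + 1.2 × (-3.8)
   = 2.8 + 2.3 + 3.15 − 4.56 = 3.69

3.69%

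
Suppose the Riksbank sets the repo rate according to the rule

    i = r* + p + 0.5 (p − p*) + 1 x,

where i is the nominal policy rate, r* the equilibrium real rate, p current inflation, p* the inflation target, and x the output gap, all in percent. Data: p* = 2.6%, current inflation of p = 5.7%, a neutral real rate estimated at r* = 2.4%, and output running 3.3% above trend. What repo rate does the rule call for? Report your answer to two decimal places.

Output 3.3% above potential → x = 3.3.
i = 2.4 + 5.7 + 0.5 × (5.7 − 2.6) + 1 × 3.3
   = 2.4 + 5.7 + 1.55 + 3.3 = 12.95

12.95%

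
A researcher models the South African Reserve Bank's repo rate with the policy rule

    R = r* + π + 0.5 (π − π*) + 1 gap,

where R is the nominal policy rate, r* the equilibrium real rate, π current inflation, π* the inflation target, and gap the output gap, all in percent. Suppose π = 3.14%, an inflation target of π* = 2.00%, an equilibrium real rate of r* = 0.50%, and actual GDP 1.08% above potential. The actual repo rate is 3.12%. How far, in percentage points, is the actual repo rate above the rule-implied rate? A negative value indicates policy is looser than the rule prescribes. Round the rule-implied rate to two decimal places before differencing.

-2.17 pp

Output 1.08% above potential → gap = 1.08.
R = 0.50 + 3.14 + 0.5 × (3.14 − 2.00) + 1 × 1.08
   = 0.50 + 3.14 + 0.57 + 1.08 = 5.29
Deviation = 3.12 − 5.29 = -2.17 pp.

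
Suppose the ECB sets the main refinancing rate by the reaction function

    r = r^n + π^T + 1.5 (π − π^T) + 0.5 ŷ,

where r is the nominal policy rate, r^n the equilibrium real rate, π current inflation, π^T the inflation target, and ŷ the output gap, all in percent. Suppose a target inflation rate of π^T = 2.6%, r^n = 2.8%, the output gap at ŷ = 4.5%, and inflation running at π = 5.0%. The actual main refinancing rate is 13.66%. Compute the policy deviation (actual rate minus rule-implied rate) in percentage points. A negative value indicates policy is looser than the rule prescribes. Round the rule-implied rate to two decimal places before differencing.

2.41 pp

r = 2.8 + 2.6 + 1.5 × (5.0 − 2.6) + 0.5 × 4.5
   = 2.8 + 2.6 + 3.6 + 2.25 = 11.25
Deviation = 13.66 − 11.25 = 2.41 pp.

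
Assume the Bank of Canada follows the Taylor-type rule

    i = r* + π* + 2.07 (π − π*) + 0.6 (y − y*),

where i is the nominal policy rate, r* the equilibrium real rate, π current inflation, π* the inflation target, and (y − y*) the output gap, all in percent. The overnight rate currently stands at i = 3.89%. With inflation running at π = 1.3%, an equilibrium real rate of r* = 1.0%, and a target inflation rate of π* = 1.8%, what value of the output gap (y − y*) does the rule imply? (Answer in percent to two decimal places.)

3.54%

0.6 (y − y*) = 3.89 − 1.0 − 1.8 − 2.07 × (1.3 − 1.8) = 2.125
(y − y*) = 2.125 / 0.6 = 3.54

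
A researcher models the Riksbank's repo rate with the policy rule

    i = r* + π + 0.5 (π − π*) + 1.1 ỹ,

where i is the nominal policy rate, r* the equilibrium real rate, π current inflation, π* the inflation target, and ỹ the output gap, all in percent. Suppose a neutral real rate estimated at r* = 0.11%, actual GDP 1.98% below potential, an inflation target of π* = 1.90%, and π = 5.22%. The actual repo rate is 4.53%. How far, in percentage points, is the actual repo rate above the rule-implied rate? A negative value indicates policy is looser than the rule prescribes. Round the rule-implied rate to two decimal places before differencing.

-0.28 pp

Output 1.98% below potential → ỹ = -1.98.
i = 0.11 + 5.22 + 0.5 × (5.22 − 1.90) + 1.1 × (-1.98)
   = 0.11 + 5.22 + 1.66 − 2.178 = 4.81
Deviation = 4.53 − 4.81 = -0.28 pp.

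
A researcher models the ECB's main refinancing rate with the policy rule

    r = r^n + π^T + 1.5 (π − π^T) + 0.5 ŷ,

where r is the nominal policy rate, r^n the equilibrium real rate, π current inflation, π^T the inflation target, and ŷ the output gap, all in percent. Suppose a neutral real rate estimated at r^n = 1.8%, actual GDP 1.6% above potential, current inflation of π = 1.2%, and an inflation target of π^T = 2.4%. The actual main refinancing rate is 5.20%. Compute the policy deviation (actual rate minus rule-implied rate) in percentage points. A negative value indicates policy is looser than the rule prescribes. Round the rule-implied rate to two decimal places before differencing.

2.00 pp

Output 1.6% above potential → ŷ = 1.6.
r = 1.8 + 2.4 + 1.5 × (1.2 − 2.4) + 0.5 × 1.6
   = 1.8 + 2.4 − 1.8 + 0.8 = 3.20
Deviation = 5.20 − 3.20 = 2.00 pp.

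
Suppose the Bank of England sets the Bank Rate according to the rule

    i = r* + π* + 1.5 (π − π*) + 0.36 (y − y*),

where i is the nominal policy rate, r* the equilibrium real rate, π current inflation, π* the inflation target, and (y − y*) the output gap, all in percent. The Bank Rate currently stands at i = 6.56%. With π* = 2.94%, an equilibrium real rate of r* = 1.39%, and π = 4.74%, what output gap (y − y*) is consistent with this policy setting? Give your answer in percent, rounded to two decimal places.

0.36 (y − y*) = 6.56 − 1.39 − 2.94 − 1.5 × (4.74 − 2.94) = -0.47
(y − y*) = -0.47 / 0.36 = -1.31

-1.31%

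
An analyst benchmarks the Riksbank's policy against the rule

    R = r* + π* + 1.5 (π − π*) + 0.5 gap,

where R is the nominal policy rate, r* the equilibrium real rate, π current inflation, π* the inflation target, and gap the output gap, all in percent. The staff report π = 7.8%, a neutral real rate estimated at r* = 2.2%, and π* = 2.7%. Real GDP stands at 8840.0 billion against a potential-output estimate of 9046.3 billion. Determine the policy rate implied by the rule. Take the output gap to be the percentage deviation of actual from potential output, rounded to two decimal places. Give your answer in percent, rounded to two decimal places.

11.41%

Output gap = 100 × (8840.0 − 9046.3) / 9046.3 = -2.28%.
R = 2.20 + 2.70 + 1.5 × (7.80 − 2.70) + 0.5 × (-2.28)
   = 2.20 + 2.7 + 7.65 − 1.14 = 11.41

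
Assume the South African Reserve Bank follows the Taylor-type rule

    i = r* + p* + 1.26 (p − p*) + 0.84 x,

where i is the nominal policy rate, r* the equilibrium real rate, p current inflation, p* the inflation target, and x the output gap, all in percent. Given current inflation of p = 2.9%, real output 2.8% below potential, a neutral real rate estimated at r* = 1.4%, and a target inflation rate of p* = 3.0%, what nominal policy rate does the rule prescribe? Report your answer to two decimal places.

Output 2.8% below potential → x = -2.8.
i = 1.4 + 3.0 + 1.26 × (2.9 − 3.0) + 0.84 × (-2.8)
   = 1.4 + 3 − 0.126 − 2.352 = 1.92

1.92%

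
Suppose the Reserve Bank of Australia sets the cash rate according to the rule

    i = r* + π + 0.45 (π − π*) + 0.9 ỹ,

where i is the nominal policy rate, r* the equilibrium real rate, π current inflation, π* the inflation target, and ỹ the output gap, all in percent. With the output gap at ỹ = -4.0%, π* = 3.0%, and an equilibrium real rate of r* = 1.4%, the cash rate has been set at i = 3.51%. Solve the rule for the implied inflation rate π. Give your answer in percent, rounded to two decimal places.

4.87%

Collecting π: i = r* + (1 + 0.45) π − 0.45 π* + 0.9 ỹ
1.45 π = 3.51 − 1.4 + 0.45 × 3.0 − 0.9 × (-4.0) = 7.06
π = 7.06 / 1.45 = 4.87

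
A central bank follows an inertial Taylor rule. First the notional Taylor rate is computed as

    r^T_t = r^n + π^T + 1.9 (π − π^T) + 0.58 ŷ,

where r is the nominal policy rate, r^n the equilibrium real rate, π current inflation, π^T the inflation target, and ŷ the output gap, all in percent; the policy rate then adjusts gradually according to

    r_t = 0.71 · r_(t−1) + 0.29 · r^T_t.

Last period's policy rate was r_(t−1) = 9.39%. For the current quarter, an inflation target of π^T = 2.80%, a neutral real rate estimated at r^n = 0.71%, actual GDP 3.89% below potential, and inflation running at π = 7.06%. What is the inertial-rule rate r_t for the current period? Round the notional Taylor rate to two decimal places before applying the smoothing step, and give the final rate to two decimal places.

Output 3.89% below potential → ŷ = -3.89.
r^T_t = 0.71 + 2.80 + 1.9 × (7.06 − 2.80) + 0.58 × (-3.89)
   = 0.71 + 2.8 + 8.094 − 2.2562 = 9.35
r_t = 0.71 × 9.39 + 0.29 × 9.35 = 6.6669 + 2.7115 = 9.38

9.38%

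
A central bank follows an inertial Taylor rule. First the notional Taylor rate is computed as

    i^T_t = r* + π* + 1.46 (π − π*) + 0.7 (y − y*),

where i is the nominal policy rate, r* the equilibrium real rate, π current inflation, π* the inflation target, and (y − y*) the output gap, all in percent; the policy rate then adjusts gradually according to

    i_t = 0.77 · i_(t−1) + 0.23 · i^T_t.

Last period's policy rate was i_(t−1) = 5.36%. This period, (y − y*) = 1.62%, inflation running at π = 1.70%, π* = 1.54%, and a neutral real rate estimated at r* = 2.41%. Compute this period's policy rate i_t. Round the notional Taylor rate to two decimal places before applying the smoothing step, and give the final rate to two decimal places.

i^T_t = 2.41 + 1.54 + 1.46 × (1.70 − 1.54) + 0.7 × 1.62
   = 2.41 + 1.54 + 0.2336 + 1.134 = 5.32
i_t = 0.77 × 5.36 + 0.23 × 5.32 = 4.1272 + 1.2236 = 5.35

5.35%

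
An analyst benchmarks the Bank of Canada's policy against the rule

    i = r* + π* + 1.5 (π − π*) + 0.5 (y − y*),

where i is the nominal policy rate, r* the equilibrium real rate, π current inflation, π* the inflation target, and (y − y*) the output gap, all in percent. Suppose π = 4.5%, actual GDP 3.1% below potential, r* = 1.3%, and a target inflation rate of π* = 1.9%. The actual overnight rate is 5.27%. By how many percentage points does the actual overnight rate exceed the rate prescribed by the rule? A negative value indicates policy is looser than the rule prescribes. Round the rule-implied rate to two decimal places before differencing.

-0.28 pp

Output 3.1% below potential → (y − y*) = -3.1.
i = 1.3 + 1.9 + 1.5 × (4.5 − 1.9) + 0.5 × (-3.1)
   = 1.3 + 1.9 + 3.9 − 1.55 = 5.55
Deviation = 5.27 − 5.55 = -0.28 pp.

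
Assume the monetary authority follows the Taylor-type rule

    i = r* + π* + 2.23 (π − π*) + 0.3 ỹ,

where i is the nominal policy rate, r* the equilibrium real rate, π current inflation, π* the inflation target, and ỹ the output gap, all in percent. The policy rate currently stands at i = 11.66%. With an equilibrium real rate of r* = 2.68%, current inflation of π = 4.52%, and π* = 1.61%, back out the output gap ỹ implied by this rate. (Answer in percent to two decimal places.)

0.3 ỹ = 11.66 − 2.68 − 1.61 − 2.23 × (4.52 − 1.61) = 0.8807
ỹ = 0.8807 / 0.3 = 2.94

2.94%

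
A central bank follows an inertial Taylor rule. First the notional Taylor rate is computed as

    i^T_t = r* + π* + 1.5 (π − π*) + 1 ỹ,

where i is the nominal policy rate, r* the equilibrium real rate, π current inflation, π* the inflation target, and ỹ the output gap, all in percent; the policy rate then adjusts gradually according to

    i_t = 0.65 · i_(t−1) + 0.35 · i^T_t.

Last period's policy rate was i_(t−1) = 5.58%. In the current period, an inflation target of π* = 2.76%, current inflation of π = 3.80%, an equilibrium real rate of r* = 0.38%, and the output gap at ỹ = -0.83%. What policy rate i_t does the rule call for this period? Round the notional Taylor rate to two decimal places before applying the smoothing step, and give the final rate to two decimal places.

i^T_t = 0.38 + 2.76 + 1.5 × (3.80 − 2.76) + 1 × (-0.83)
   = 0.38 + 2.76 + 1.56 − 0.83 = 3.87
i_t = 0.65 × 5.58 + 0.35 × 3.87 = 3.627 + 1.3545 = 4.98

4.98%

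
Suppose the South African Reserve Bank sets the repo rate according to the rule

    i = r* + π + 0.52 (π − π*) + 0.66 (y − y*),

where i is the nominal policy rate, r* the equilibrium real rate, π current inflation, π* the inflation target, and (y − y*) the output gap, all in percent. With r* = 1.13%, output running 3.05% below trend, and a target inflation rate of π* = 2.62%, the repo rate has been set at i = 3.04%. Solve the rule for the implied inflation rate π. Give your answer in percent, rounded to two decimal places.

3.48%

Output 3.05% below potential → (y − y*) = -3.05.
Collecting π: i = r* + (1 + 0.52) π − 0.52 π* + 0.66 (y − y*)
1.52 π = 3.04 − 1.13 + 0.52 × 2.62 − 0.66 × (-3.05) = 5.2854
π = 5.2854 / 1.52 = 3.48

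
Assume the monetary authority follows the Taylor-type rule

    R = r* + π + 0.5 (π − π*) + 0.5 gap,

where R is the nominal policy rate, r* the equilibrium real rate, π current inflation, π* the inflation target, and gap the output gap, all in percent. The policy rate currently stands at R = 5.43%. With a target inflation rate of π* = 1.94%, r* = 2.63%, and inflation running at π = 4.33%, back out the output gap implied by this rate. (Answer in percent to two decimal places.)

-5.45%

0.5 gap = 5.43 − 2.63 − 4.33 − 0.5 × (4.33 − 1.94) = -2.725
gap = -2.725 / 0.5 = -5.45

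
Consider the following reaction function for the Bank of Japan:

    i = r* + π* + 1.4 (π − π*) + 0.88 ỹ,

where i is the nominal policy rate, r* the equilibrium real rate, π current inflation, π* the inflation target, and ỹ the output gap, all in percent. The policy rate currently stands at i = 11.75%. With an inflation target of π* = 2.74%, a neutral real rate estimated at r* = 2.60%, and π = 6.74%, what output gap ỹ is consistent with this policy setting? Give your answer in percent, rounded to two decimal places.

0.92%

0.88 ỹ = 11.75 − 2.60 − 2.74 − 1.4 × (6.74 − 2.74) = 0.81
ỹ = 0.81 / 0.88 = 0.92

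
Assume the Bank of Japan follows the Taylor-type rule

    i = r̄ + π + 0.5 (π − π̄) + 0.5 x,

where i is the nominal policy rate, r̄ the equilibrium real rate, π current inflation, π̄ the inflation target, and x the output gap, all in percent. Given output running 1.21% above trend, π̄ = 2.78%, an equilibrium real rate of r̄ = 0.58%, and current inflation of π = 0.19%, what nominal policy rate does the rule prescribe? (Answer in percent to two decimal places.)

0.08%

Output 1.21% above potential → x = 1.21.
i = 0.58 + 0.19 + 0.5 × (0.19 − 2.78) + 0.5 × 1.21
   = 0.58 + 0.19 − 1.295 + 0.605 = 0.08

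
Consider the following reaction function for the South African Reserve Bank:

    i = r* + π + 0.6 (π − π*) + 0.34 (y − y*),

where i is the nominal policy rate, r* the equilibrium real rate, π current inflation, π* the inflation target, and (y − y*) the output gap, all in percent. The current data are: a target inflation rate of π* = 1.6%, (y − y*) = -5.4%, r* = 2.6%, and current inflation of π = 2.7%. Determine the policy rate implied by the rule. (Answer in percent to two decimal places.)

4.12%

i = 2.6 + 2.7 + 0.6 × (2.7 − 1.6) + 0.34 × (-5.4)
   = 2.6 + 2.7 + 0.66 − 1.836 = 4.12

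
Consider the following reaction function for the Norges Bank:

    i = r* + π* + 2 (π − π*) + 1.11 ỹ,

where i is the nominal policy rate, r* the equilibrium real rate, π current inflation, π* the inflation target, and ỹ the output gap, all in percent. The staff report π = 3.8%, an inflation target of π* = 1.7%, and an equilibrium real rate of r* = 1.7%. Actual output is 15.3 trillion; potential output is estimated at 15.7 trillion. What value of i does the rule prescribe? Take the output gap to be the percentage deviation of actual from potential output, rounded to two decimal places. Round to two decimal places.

4.77%

Output gap = 100 × (15.3 − 15.7) / 15.7 = -2.55%.
i = 1.70 + 1.70 + 2 × (3.80 − 1.70) + 1.11 × (-2.55)
   = 1.70 + 1.7 + 4.2 − 2.8305 = 4.77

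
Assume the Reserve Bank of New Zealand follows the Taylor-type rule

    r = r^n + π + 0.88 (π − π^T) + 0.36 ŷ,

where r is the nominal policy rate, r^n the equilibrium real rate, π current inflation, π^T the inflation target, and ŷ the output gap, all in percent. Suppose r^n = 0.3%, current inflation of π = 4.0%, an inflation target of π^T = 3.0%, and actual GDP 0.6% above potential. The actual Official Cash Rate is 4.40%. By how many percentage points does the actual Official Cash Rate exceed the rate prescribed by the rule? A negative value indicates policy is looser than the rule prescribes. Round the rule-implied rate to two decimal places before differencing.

-1.00 pp

Output 0.6% above potential → ŷ = 0.6.
r = 0.3 + 4.0 + 0.88 × (4.0 − 3.0) + 0.36 × 0.6
   = 0.3 + 4 + 0.88 + 0.216 = 5.40
Deviation = 4.40 − 5.40 = -1.00 pp.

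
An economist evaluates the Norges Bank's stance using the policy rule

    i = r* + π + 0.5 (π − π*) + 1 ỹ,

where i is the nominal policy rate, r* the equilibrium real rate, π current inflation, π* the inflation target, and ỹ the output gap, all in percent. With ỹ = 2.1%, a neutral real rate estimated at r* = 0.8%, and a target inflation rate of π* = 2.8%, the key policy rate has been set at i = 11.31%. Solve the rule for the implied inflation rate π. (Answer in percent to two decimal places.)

6.54%

Collecting π: i = r* + (1 + 0.5) π − 0.5 π* + 1 ỹ
1.5 π = 11.31 − 0.8 + 0.5 × 2.8 − 1 × 2.1 = 9.81
π = 9.81 / 1.5 = 6.54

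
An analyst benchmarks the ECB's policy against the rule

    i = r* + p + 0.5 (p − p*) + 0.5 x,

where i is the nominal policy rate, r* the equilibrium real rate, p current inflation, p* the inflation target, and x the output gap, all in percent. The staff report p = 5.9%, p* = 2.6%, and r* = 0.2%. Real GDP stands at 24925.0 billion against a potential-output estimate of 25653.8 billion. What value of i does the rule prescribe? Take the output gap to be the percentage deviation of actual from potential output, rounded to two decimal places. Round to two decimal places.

Output gap = 100 × (24925.0 − 25653.8) / 25653.8 = -2.84%.
i = 0.20 + 5.90 + 0.5 × (5.90 − 2.60) + 0.5 × (-2.84)
   = 0.20 + 5.9 + 1.65 − 1.42 = 6.33

6.33%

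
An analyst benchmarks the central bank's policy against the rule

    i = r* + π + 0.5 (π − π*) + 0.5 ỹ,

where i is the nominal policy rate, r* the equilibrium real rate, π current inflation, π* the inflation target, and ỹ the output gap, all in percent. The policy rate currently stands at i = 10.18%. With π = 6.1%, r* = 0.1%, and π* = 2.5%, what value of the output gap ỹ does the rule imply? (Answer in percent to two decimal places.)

4.36%

0.5 ỹ = 10.18 − 0.1 − 6.1 − 0.5 × (6.1 − 2.5) = 2.18
ỹ = 2.18 / 0.5 = 4.36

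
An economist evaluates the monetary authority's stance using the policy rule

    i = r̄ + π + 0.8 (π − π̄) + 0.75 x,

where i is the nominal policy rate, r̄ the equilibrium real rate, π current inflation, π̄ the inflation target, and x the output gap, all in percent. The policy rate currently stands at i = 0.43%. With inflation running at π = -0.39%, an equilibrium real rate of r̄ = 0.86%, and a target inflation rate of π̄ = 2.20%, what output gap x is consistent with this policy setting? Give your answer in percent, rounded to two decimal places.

2.71%

0.75 x = 0.43 − 0.86 − (-0.39) − 0.8 × ((-0.39) − 2.20) = 2.032
x = 2.032 / 0.75 = 2.71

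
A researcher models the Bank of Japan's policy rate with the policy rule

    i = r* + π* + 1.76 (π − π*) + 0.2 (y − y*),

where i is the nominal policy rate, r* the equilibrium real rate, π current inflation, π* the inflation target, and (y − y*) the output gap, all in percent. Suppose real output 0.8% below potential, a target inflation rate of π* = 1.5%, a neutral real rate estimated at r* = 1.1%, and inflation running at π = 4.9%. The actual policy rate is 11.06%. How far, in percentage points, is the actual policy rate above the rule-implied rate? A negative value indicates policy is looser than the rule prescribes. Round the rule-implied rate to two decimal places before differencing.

Output 0.8% below potential → (y − y*) = -0.8.
i = 1.1 + 1.5 + 1.76 × (4.9 − 1.5) + 0.2 × (-0.8)
   = 1.1 + 1.5 + 5.984 − 0.16 = 8.42
Deviation = 11.06 − 8.42 = 2.64 pp.

2.64 pp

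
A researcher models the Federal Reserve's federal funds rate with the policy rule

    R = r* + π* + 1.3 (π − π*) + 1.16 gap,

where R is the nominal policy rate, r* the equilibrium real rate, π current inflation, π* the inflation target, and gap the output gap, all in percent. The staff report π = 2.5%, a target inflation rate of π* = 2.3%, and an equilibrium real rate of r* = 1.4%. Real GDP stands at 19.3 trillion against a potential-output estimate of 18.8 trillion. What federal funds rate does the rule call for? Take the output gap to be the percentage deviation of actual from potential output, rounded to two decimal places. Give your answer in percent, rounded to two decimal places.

7.05%

Output gap = 100 × (19.3 − 18.8) / 18.8 = 2.66%.
R = 1.40 + 2.30 + 1.3 × (2.50 − 2.30) + 1.16 × 2.66
   = 1.40 + 2.3 + 0.26 + 3.0856 = 7.05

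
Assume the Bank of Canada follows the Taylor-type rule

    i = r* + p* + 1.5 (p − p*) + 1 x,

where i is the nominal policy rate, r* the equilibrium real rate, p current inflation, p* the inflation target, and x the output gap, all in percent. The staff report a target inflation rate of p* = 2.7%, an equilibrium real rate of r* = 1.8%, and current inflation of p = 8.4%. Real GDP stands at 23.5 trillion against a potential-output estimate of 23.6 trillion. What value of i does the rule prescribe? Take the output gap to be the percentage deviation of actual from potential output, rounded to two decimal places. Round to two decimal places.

12.63%

Output gap = 100 × (23.5 − 23.6) / 23.6 = -0.42%.
i = 1.80 + 2.70 + 1.5 × (8.40 − 2.70) + 1 × (-0.42)
   = 1.80 + 2.7 + 8.55 − 0.42 = 12.63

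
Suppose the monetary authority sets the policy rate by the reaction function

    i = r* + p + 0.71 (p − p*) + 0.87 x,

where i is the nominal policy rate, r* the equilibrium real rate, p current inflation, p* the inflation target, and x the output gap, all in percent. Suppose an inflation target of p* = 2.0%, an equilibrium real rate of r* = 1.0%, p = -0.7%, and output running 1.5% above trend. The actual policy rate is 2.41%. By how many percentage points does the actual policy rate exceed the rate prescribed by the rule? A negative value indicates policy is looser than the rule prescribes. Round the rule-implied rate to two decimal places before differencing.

Output 1.5% above potential → x = 1.5.
i = 1.0 + (-0.7) + 0.71 × (-0.7 − 2.0) + 0.87 × 1.5
   = 1.0 − 0.7 − 1.917 + 1.305 = -0.31
Deviation = 2.41 − (-0.31) = 2.72 pp.

2.72 pp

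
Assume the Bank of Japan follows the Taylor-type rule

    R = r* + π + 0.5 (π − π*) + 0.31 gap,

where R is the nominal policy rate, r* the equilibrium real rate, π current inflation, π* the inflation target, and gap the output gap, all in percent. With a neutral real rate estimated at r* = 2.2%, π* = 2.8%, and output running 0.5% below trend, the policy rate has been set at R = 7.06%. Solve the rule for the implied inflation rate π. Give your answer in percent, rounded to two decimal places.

4.28%

Output 0.5% below potential → gap = -0.5.
Collecting π: R = r* + (1 + 0.5) π − 0.5 π* + 0.31 gap
1.5 π = 7.06 − 2.2 + 0.5 × 2.8 − 0.31 × (-0.5) = 6.415
π = 6.415 / 1.5 = 4.28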